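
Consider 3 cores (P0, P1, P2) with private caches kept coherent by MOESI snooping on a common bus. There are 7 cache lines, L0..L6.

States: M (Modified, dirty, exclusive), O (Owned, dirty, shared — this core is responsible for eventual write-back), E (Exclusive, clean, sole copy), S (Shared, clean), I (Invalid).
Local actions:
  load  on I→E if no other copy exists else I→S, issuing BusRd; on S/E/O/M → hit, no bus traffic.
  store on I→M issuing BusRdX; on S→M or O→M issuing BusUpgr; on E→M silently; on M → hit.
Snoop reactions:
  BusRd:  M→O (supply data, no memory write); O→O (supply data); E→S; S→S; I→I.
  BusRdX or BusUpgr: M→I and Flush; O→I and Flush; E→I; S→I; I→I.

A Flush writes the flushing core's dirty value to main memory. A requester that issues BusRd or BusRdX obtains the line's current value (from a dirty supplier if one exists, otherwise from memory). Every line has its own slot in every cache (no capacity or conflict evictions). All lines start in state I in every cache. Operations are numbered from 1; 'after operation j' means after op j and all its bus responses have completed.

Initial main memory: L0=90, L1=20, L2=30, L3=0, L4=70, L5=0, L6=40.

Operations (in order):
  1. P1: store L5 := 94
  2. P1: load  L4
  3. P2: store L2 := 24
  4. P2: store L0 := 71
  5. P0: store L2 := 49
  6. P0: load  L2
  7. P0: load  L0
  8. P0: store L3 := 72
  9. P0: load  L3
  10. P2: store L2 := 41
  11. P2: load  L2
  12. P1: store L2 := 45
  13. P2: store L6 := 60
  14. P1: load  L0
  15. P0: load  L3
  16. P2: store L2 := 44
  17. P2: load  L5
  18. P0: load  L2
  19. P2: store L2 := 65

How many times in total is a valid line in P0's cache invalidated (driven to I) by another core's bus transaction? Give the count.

invalidations = 2

  op1 P1: store L5 := 94 → I/M/I on L5; bus BusRdX; mem=0
  op2 P1: load  L4 → I/E/I on L4; bus BusRd; mem=70
  op3 P2: store L2 := 24 → I/I/M on L2; bus BusRdX; mem=30
  op4 P2: store L0 := 71 → I/I/M on L0; bus BusRdX; mem=90
  op5 P0: store L2 := 49 → M/I/I on L2; bus BusRdX Flush; mem=24
  op6 P0: load  L2 → M/I/I on L2; bus (none); mem=24
  op7 P0: load  L0 → S/I/O on L0; bus BusRd; mem=90
  op8 P0: store L3 := 72 → M/I/I on L3; bus BusRdX; mem=0
  op9 P0: load  L3 → M/I/I on L3; bus (none); mem=0
  op10 P2: store L2 := 41 → I/I/M on L2; bus BusRdX Flush; mem=49
  op11 P2: load  L2 → I/I/M on L2; bus (none); mem=49
  op12 P1: store L2 := 45 → I/M/I on L2; bus BusRdX Flush; mem=41
  op13 P2: store L6 := 60 → I/I/M on L6; bus BusRdX; mem=40
  op14 P1: load  L0 → S/S/O on L0; bus BusRd; mem=90
  op15 P0: load  L3 → M/I/I on L3; bus (none); mem=0
  op16 P2: store L2 := 44 → I/I/M on L2; bus BusRdX Flush; mem=45
  op17 P2: load  L5 → I/O/S on L5; bus BusRd; mem=0
  op18 P0: load  L2 → S/I/O on L2; bus BusRd; mem=45
  op19 P2: store L2 := 65 → I/I/M on L2; bus BusUpgr; mem=45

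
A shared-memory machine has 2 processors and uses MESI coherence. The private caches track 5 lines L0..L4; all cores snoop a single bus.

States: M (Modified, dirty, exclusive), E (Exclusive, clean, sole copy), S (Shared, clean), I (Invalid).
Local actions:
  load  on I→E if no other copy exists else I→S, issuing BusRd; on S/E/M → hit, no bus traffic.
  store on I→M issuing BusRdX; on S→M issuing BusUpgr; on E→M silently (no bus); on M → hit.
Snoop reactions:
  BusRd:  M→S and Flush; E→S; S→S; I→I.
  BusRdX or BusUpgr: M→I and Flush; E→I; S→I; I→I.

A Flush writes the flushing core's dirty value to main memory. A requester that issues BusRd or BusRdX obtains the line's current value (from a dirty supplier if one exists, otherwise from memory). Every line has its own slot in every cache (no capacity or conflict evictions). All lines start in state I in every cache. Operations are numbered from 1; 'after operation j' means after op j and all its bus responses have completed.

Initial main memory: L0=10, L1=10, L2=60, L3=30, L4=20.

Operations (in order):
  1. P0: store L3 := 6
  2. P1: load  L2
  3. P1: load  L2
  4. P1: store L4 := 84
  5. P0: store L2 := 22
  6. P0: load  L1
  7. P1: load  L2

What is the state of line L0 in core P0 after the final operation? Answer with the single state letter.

  op1 P0: store L3 := 6 → M/I on L3; bus BusRdX; mem=30
  op2 P1: load  L2 → I/E on L2; bus BusRd; mem=60
  op3 P1: load  L2 → I/E on L2; bus (none); mem=60
  op4 P1: store L4 := 84 → I/M on L4; bus BusRdX; mem=20
  op5 P0: store L2 := 22 → M/I on L2; bus BusRdX; mem=60
  op6 P0: load  L1 → E/I on L1; bus BusRd; mem=10
  op7 P1: load  L2 → S/S on L2; bus BusRd Flush; mem=22

state = I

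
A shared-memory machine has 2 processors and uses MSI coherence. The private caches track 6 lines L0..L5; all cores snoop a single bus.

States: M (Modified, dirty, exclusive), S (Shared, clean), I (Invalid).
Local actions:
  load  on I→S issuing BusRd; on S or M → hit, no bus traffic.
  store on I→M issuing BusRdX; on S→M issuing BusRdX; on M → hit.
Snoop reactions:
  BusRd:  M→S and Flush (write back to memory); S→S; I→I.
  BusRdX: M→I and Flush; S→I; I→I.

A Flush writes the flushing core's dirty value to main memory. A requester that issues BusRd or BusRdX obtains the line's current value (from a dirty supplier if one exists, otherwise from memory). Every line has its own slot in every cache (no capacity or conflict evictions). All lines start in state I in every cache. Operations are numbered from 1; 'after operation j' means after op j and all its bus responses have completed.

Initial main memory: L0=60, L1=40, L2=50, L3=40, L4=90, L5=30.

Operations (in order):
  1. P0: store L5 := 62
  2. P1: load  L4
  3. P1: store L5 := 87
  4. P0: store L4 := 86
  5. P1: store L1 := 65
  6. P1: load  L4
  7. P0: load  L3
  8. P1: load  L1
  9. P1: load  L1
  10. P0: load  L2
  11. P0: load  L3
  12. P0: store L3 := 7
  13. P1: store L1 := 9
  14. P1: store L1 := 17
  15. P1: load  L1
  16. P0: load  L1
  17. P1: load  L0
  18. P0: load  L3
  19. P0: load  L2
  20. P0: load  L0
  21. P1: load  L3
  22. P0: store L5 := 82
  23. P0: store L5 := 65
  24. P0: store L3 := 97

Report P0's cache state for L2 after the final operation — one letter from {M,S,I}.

state = S

[1] P0: store L5 := 62 | P0:M(62), P1:I | bus: BusRdX
[2] P1: load  L4 | P0:I, P1:S(90) | bus: BusRd
[3] P1: store L5 := 87 | P0:I, P1:M(87) | bus: BusRdX,Flush
[4] P0: store L4 := 86 | P0:M(86), P1:I | bus: BusRdX
[5] P1: store L1 := 65 | P0:I, P1:M(65) | bus: BusRdX
[6] P1: load  L4 | P0:S(86), P1:S(86) | bus: BusRd,Flush
[7] P0: load  L3 | P0:S(40), P1:I | bus: BusRd
[8] P1: load  L1 | P0:I, P1:M(65) | bus: none
[9] P1: load  L1 | P0:I, P1:M(65) | bus: none
[10] P0: load  L2 | P0:S(50), P1:I | bus: BusRd
[11] P0: load  L3 | P0:S(40), P1:I | bus: none
[12] P0: store L3 := 7 | P0:M(7), P1:I | bus: BusRdX
[13] P1: store L1 := 9 | P0:I, P1:M(9) | bus: none
[14] P1: store L1 := 17 | P0:I, P1:M(17) | bus: none
[15] P1: load  L1 | P0:I, P1:M(17) | bus: none
[16] P0: load  L1 | P0:S(17), P1:S(17) | bus: BusRd,Flush
[17] P1: load  L0 | P0:I, P1:S(60) | bus: BusRd
[18] P0: load  L3 | P0:M(7), P1:I | bus: none
[19] P0: load  L2 | P0:S(50), P1:I | bus: none
[20] P0: load  L0 | P0:S(60), P1:S(60) | bus: BusRd
[21] P1: load  L3 | P0:S(7), P1:S(7) | bus: BusRd,Flush
[22] P0: store L5 := 82 | P0:M(82), P1:I | bus: BusRdX,Flush
[23] P0: store L5 := 65 | P0:M(65), P1:I | bus: none
[24] P0: store L3 := 97 | P0:M(97), P1:I | bus: BusRdX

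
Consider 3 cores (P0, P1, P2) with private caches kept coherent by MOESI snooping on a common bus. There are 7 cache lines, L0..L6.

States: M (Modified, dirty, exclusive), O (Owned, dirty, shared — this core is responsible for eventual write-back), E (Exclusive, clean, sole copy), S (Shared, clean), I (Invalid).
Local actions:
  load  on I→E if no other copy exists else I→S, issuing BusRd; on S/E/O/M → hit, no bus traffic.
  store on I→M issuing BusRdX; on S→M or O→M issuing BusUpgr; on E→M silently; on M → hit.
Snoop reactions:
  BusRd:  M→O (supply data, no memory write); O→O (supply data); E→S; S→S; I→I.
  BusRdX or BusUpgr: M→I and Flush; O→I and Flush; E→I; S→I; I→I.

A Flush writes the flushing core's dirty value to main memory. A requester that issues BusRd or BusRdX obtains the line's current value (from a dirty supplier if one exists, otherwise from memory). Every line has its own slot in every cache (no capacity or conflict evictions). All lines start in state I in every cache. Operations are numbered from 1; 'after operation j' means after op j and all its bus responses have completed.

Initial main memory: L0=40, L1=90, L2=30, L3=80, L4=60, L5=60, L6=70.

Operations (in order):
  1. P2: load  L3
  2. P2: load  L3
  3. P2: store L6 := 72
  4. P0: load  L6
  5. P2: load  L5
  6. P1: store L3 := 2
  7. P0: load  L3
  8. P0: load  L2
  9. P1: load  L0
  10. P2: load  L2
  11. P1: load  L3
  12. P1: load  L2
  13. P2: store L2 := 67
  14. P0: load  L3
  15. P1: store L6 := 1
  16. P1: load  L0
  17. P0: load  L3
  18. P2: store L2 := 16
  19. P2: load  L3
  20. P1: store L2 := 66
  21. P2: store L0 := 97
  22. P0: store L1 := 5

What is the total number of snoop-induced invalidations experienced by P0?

invalidations = 2

1. P2: load  L3  bus=[BusRd]  L3: P0=I P1=I P2=E  mem[L3]=80
2. P2: load  L3  bus=[-]  L3: P0=I P1=I P2=E  mem[L3]=80
3. P2: store L6 := 72  bus=[BusRdX]  L6: P0=I P1=I P2=M  mem[L6]=70
4. P0: load  L6  bus=[BusRd]  L6: P0=S P1=I P2=O  mem[L6]=70
5. P2: load  L5  bus=[BusRd]  L5: P0=I P1=I P2=E  mem[L5]=60
6. P1: store L3 := 2  bus=[BusRdX]  L3: P0=I P1=M P2=I  mem[L3]=80
7. P0: load  L3  bus=[BusRd]  L3: P0=S P1=O P2=I  mem[L3]=80
8. P0: load  L2  bus=[BusRd]  L2: P0=E P1=I P2=I  mem[L2]=30
9. P1: load  L0  bus=[BusRd]  L0: P0=I P1=E P2=I  mem[L0]=40
10. P2: load  L2  bus=[BusRd]  L2: P0=S P1=I P2=S  mem[L2]=30
11. P1: load  L3  bus=[-]  L3: P0=S P1=O P2=I  mem[L3]=80
12. P1: load  L2  bus=[BusRd]  L2: P0=S P1=S P2=S  mem[L2]=30
13. P2: store L2 := 67  bus=[BusUpgr]  L2: P0=I P1=I P2=M  mem[L2]=30
14. P0: load  L3  bus=[-]  L3: P0=S P1=O P2=I  mem[L3]=80
15. P1: store L6 := 1  bus=[BusRdX,Flush]  L6: P0=I P1=M P2=I  mem[L6]=72
16. P1: load  L0  bus=[-]  L0: P0=I P1=E P2=I  mem[L0]=40
17. P0: load  L3  bus=[-]  L3: P0=S P1=O P2=I  mem[L3]=80
18. P2: store L2 := 16  bus=[-]  L2: P0=I P1=I P2=M  mem[L2]=30
19. P2: load  L3  bus=[BusRd]  L3: P0=S P1=O P2=S  mem[L3]=80
20. P1: store L2 := 66  bus=[BusRdX,Flush]  L2: P0=I P1=M P2=I  mem[L2]=16
21. P2: store L0 := 97  bus=[BusRdX]  L0: P0=I P1=I P2=M  mem[L0]=40
22. P0: store L1 := 5  bus=[BusRdX]  L1: P0=M P1=I P2=I  mem[L1]=90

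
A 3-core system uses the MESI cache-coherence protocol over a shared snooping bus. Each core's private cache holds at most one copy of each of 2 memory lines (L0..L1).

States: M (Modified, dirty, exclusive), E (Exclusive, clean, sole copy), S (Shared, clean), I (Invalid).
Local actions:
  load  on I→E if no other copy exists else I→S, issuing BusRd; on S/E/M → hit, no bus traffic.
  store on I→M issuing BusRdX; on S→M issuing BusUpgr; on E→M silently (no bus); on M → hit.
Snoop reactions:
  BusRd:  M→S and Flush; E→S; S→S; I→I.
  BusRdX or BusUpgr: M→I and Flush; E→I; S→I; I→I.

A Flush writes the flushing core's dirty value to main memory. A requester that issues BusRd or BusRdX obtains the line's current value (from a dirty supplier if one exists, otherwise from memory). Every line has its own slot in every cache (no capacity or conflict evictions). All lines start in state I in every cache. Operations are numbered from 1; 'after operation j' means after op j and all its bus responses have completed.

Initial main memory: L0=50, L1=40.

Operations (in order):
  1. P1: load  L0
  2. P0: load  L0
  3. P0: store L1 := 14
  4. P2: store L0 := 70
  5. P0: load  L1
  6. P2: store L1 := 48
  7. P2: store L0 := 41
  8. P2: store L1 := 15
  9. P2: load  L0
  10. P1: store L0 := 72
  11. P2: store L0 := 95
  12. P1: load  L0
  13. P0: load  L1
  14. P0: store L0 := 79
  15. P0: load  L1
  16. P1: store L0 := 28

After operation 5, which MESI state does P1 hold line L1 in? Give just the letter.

step 1: P1: load  L0  ⟶  IEI  (L0)  txn=BusRd  M[L0]=50
step 2: P0: load  L0  ⟶  SSI  (L0)  txn=BusRd  M[L0]=50
step 3: P0: store L1 := 14  ⟶  MII  (L1)  txn=BusRdX  M[L1]=40
step 4: P2: store L0 := 70  ⟶  IIM  (L0)  txn=BusRdX  M[L0]=50
step 5: P0: load  L1  ⟶  MII  (L1)  txn=∅  M[L1]=40
step 6: P2: store L1 := 48  ⟶  IIM  (L1)  txn=BusRdX+Flush  M[L1]=14
step 7: P2: store L0 := 41  ⟶  IIM  (L0)  txn=∅  M[L0]=50
step 8: P2: store L1 := 15  ⟶  IIM  (L1)  txn=∅  M[L1]=14
step 9: P2: load  L0  ⟶  IIM  (L0)  txn=∅  M[L0]=50
step 10: P1: store L0 := 72  ⟶  IMI  (L0)  txn=BusRdX+Flush  M[L0]=41
step 11: P2: store L0 := 95  ⟶  IIM  (L0)  txn=BusRdX+Flush  M[L0]=72
step 12: P1: load  L0  ⟶  ISS  (L0)  txn=BusRd+Flush  M[L0]=95
step 13: P0: load  L1  ⟶  SIS  (L1)  txn=BusRd+Flush  M[L1]=15
step 14: P0: store L0 := 79  ⟶  MII  (L0)  txn=BusRdX  M[L0]=95
step 15: P0: load  L1  ⟶  SIS  (L1)  txn=∅  M[L1]=15
step 16: P1: store L0 := 28  ⟶  IMI  (L0)  txn=BusRdX+Flush  M[L0]=79

state = I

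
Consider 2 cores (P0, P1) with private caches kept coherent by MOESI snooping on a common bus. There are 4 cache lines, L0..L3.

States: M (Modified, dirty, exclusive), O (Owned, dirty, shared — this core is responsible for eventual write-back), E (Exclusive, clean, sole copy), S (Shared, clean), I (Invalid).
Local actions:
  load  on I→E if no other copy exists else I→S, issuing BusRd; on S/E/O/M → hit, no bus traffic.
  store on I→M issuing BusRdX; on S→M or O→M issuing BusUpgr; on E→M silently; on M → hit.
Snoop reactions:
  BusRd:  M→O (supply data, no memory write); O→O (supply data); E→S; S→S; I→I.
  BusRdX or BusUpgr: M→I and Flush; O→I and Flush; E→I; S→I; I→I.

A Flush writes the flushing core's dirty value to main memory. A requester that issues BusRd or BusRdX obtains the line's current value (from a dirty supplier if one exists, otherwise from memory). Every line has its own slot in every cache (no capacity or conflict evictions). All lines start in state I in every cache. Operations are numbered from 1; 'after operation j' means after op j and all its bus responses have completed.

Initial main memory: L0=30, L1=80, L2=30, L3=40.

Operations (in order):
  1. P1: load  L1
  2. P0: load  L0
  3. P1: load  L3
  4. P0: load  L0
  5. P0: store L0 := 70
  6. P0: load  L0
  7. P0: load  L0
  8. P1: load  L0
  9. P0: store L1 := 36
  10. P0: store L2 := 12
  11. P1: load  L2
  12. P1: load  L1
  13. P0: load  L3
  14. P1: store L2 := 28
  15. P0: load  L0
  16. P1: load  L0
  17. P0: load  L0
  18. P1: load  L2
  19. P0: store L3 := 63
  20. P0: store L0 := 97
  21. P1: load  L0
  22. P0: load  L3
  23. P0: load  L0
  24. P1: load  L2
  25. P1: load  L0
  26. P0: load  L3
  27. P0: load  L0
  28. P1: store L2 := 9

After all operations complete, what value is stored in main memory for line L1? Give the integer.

memory[L1] = 80

[1] P1: load  L1 | P0:I, P1:E(80) | bus: BusRd
[2] P0: load  L0 | P0:E(30), P1:I | bus: BusRd
[3] P1: load  L3 | P0:I, P1:E(40) | bus: BusRd
[4] P0: load  L0 | P0:E(30), P1:I | bus: none
[5] P0: store L0 := 70 | P0:M(70), P1:I | bus: none
[6] P0: load  L0 | P0:M(70), P1:I | bus: none
[7] P0: load  L0 | P0:M(70), P1:I | bus: none
[8] P1: load  L0 | P0:O(70), P1:S(70) | bus: BusRd
[9] P0: store L1 := 36 | P0:M(36), P1:I | bus: BusRdX
[10] P0: store L2 := 12 | P0:M(12), P1:I | bus: BusRdX
[11] P1: load  L2 | P0:O(12), P1:S(12) | bus: BusRd
[12] P1: load  L1 | P0:O(36), P1:S(36) | bus: BusRd
[13] P0: load  L3 | P0:S(40), P1:S(40) | bus: BusRd
[14] P1: store L2 := 28 | P0:I, P1:M(28) | bus: BusUpgr,Flush
[15] P0: load  L0 | P0:O(70), P1:S(70) | bus: none
[16] P1: load  L0 | P0:O(70), P1:S(70) | bus: none
[17] P0: load  L0 | P0:O(70), P1:S(70) | bus: none
[18] P1: load  L2 | P0:I, P1:M(28) | bus: none
[19] P0: store L3 := 63 | P0:M(63), P1:I | bus: BusUpgr
[20] P0: store L0 := 97 | P0:M(97), P1:I | bus: BusUpgr
[21] P1: load  L0 | P0:O(97), P1:S(97) | bus: BusRd
[22] P0: load  L3 | P0:M(63), P1:I | bus: none
[23] P0: load  L0 | P0:O(97), P1:S(97) | bus: none
[24] P1: load  L2 | P0:I, P1:M(28) | bus: none
[25] P1: load  L0 | P0:O(97), P1:S(97) | bus: none
[26] P0: load  L3 | P0:M(63), P1:I | bus: none
[27] P0: load  L0 | P0:O(97), P1:S(97) | bus: none
[28] P1: store L2 := 9 | P0:I, P1:M(9) | bus: none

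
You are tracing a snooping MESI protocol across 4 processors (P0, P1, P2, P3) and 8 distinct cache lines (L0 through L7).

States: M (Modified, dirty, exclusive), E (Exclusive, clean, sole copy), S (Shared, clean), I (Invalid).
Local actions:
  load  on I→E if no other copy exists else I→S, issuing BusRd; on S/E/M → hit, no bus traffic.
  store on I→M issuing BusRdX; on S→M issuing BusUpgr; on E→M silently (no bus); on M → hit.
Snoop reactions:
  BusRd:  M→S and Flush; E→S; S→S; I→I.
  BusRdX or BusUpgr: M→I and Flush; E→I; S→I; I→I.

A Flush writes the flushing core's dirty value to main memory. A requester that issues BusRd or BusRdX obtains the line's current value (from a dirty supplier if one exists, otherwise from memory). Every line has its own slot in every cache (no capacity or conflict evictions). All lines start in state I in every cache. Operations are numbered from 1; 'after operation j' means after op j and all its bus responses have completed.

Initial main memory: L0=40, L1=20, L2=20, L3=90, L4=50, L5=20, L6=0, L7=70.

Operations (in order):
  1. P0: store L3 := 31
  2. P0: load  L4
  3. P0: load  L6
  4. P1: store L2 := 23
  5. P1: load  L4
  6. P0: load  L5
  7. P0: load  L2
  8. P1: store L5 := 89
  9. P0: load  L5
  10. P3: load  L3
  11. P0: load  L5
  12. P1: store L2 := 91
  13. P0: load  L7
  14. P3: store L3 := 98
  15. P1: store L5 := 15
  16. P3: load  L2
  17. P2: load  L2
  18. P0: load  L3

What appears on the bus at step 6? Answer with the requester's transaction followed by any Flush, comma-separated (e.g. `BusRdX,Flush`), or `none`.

bus = BusRd

step 1: P0: store L3 := 31  ⟶  MIII  (L3)  txn=BusRdX  M[L3]=90
step 2: P0: load  L4  ⟶  EIII  (L4)  txn=BusRd  M[L4]=50
step 3: P0: load  L6  ⟶  EIII  (L6)  txn=BusRd  M[L6]=0
step 4: P1: store L2 := 23  ⟶  IMII  (L2)  txn=BusRdX  M[L2]=20
step 5: P1: load  L4  ⟶  SSII  (L4)  txn=BusRd  M[L4]=50
step 6: P0: load  L5  ⟶  EIII  (L5)  txn=BusRd  M[L5]=20
step 7: P0: load  L2  ⟶  SSII  (L2)  txn=BusRd+Flush  M[L2]=23
step 8: P1: store L5 := 89  ⟶  IMII  (L5)  txn=BusRdX  M[L5]=20
step 9: P0: load  L5  ⟶  SSII  (L5)  txn=BusRd+Flush  M[L5]=89
step 10: P3: load  L3  ⟶  SIIS  (L3)  txn=BusRd+Flush  M[L3]=31
step 11: P0: load  L5  ⟶  SSII  (L5)  txn=∅  M[L5]=89
step 12: P1: store L2 := 91  ⟶  IMII  (L2)  txn=BusUpgr  M[L2]=23
step 13: P0: load  L7  ⟶  EIII  (L7)  txn=BusRd  M[L7]=70
step 14: P3: store L3 := 98  ⟶  IIIM  (L3)  txn=BusUpgr  M[L3]=31
step 15: P1: store L5 := 15  ⟶  IMII  (L5)  txn=BusUpgr  M[L5]=89
step 16: P3: load  L2  ⟶  ISIS  (L2)  txn=BusRd+Flush  M[L2]=91
step 17: P2: load  L2  ⟶  ISSS  (L2)  txn=BusRd  M[L2]=91
step 18: P0: load  L3  ⟶  SIIS  (L3)  txn=BusRd+Flush  M[L3]=98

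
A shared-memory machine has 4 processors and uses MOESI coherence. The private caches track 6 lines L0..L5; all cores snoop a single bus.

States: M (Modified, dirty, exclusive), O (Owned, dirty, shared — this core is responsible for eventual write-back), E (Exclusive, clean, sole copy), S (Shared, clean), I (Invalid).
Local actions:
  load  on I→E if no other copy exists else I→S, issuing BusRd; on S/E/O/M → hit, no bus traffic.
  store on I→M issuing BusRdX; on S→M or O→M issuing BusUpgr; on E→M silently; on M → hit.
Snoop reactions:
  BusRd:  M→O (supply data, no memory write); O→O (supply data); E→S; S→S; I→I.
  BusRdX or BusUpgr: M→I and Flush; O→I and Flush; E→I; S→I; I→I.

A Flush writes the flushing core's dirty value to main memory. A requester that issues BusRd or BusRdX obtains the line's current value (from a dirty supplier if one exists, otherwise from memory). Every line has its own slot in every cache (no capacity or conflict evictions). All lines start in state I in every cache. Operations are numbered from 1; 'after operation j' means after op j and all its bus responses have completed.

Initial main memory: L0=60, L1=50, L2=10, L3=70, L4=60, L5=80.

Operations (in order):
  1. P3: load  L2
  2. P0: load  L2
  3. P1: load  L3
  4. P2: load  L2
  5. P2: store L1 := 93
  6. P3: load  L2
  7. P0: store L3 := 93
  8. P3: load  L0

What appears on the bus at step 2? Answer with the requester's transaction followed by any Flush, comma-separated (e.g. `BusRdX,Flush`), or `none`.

  op1 P3: load  L2 → I/I/I/E on L2; bus BusRd; mem=10
  op2 P0: load  L2 → S/I/I/S on L2; bus BusRd; mem=10
  op3 P1: load  L3 → I/E/I/I on L3; bus BusRd; mem=70
  op4 P2: load  L2 → S/I/S/S on L2; bus BusRd; mem=10
  op5 P2: store L1 := 93 → I/I/M/I on L1; bus BusRdX; mem=50
  op6 P3: load  L2 → S/I/S/S on L2; bus (none); mem=10
  op7 P0: store L3 := 93 → M/I/I/I on L3; bus BusRdX; mem=70
  op8 P3: load  L0 → I/I/I/E on L0; bus BusRd; mem=60

bus = BusRd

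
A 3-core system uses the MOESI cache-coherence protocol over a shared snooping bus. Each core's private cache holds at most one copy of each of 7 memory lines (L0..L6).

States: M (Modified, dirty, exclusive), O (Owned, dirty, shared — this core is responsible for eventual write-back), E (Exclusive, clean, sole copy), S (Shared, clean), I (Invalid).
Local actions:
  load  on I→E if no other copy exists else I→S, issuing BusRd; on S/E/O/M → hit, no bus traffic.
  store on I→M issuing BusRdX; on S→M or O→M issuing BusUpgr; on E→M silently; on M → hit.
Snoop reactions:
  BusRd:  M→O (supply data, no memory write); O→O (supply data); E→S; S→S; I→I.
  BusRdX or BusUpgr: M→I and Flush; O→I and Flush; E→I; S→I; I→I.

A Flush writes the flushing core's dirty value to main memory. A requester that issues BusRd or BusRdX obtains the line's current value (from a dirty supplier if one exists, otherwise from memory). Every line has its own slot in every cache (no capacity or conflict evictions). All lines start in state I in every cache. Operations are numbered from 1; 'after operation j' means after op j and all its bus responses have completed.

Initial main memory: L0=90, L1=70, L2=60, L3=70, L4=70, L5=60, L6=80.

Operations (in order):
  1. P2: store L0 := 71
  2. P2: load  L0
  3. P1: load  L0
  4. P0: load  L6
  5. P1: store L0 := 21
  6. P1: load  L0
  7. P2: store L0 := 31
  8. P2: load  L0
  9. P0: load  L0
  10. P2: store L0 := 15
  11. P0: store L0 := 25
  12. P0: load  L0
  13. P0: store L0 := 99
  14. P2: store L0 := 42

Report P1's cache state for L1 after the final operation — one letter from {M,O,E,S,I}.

state = I

  op1 P2: store L0 := 71 → I/I/M on L0; bus BusRdX; mem=90
  op2 P2: load  L0 → I/I/M on L0; bus (none); mem=90
  op3 P1: load  L0 → I/S/O on L0; bus BusRd; mem=90
  op4 P0: load  L6 → E/I/I on L6; bus BusRd; mem=80
  op5 P1: store L0 := 21 → I/M/I on L0; bus BusUpgr Flush; mem=71
  op6 P1: load  L0 → I/M/I on L0; bus (none); mem=71
  op7 P2: store L0 := 31 → I/I/M on L0; bus BusRdX Flush; mem=21
  op8 P2: load  L0 → I/I/M on L0; bus (none); mem=21
  op9 P0: load  L0 → S/I/O on L0; bus BusRd; mem=21
  op10 P2: store L0 := 15 → I/I/M on L0; bus BusUpgr; mem=21
  op11 P0: store L0 := 25 → M/I/I on L0; bus BusRdX Flush; mem=15
  op12 P0: load  L0 → M/I/I on L0; bus (none); mem=15
  op13 P0: store L0 := 99 → M/I/I on L0; bus (none); mem=15
  op14 P2: store L0 := 42 → I/I/M on L0; bus BusRdX Flush; mem=99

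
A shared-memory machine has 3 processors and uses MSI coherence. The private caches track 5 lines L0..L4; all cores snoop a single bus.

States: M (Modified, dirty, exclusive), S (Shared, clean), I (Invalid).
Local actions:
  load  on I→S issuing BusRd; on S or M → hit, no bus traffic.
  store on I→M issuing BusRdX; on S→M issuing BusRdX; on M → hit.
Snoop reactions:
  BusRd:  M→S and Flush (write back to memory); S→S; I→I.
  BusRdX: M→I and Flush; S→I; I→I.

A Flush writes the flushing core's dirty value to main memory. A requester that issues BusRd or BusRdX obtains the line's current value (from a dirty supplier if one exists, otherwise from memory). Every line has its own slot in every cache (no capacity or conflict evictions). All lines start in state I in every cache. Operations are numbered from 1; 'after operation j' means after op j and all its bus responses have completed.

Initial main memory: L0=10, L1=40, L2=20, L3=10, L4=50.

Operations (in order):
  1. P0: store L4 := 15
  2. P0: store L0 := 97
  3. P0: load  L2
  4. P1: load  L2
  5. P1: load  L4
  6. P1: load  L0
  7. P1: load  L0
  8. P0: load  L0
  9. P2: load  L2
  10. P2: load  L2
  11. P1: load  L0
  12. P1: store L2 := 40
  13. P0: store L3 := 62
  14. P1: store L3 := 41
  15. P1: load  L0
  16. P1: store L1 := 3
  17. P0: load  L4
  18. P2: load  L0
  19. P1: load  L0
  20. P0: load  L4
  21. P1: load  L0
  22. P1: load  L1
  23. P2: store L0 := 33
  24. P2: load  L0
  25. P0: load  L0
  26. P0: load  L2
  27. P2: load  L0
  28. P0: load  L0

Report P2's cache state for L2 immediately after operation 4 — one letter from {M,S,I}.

1. P0: store L4 := 15  bus=[BusRdX]  L4: P0=M P1=I P2=I  mem[L4]=50
2. P0: store L0 := 97  bus=[BusRdX]  L0: P0=M P1=I P2=I  mem[L0]=10
3. P0: load  L2  bus=[BusRd]  L2: P0=S P1=I P2=I  mem[L2]=20
4. P1: load  L2  bus=[BusRd]  L2: P0=S P1=S P2=I  mem[L2]=20
5. P1: load  L4  bus=[BusRd,Flush]  L4: P0=S P1=S P2=I  mem[L4]=15
6. P1: load  L0  bus=[BusRd,Flush]  L0: P0=S P1=S P2=I  mem[L0]=97
7. P1: load  L0  bus=[-]  L0: P0=S P1=S P2=I  mem[L0]=97
8. P0: load  L0  bus=[-]  L0: P0=S P1=S P2=I  mem[L0]=97
9. P2: load  L2  bus=[BusRd]  L2: P0=S P1=S P2=S  mem[L2]=20
10. P2: load  L2  bus=[-]  L2: P0=S P1=S P2=S  mem[L2]=20
11. P1: load  L0  bus=[-]  L0: P0=S P1=S P2=I  mem[L0]=97
12. P1: store L2 := 40  bus=[BusRdX]  L2: P0=I P1=M P2=I  mem[L2]=20
13. P0: store L3 := 62  bus=[BusRdX]  L3: P0=M P1=I P2=I  mem[L3]=10
14. P1: store L3 := 41  bus=[BusRdX,Flush]  L3: P0=I P1=M P2=I  mem[L3]=62
15. P1: load  L0  bus=[-]  L0: P0=S P1=S P2=I  mem[L0]=97
16. P1: store L1 := 3  bus=[BusRdX]  L1: P0=I P1=M P2=I  mem[L1]=40
17. P0: load  L4  bus=[-]  L4: P0=S P1=S P2=I  mem[L4]=15
18. P2: load  L0  bus=[BusRd]  L0: P0=S P1=S P2=S  mem[L0]=97
19. P1: load  L0  bus=[-]  L0: P0=S P1=S P2=S  mem[L0]=97
20. P0: load  L4  bus=[-]  L4: P0=S P1=S P2=I  mem[L4]=15
21. P1: load  L0  bus=[-]  L0: P0=S P1=S P2=S  mem[L0]=97
22. P1: load  L1  bus=[-]  L1: P0=I P1=M P2=I  mem[L1]=40
23. P2: store L0 := 33  bus=[BusRdX]  L0: P0=I P1=I P2=M  mem[L0]=97
24. P2: load  L0  bus=[-]  L0: P0=I P1=I P2=M  mem[L0]=97
25. P0: load  L0  bus=[BusRd,Flush]  L0: P0=S P1=I P2=S  mem[L0]=33
26. P0: load  L2  bus=[BusRd,Flush]  L2: P0=S P1=S P2=I  mem[L2]=40
27. P2: load  L0  bus=[-]  L0: P0=S P1=I P2=S  mem[L0]=33
28. P0: load  L0  bus=[-]  L0: P0=S P1=I P2=S  mem[L0]=33

state = I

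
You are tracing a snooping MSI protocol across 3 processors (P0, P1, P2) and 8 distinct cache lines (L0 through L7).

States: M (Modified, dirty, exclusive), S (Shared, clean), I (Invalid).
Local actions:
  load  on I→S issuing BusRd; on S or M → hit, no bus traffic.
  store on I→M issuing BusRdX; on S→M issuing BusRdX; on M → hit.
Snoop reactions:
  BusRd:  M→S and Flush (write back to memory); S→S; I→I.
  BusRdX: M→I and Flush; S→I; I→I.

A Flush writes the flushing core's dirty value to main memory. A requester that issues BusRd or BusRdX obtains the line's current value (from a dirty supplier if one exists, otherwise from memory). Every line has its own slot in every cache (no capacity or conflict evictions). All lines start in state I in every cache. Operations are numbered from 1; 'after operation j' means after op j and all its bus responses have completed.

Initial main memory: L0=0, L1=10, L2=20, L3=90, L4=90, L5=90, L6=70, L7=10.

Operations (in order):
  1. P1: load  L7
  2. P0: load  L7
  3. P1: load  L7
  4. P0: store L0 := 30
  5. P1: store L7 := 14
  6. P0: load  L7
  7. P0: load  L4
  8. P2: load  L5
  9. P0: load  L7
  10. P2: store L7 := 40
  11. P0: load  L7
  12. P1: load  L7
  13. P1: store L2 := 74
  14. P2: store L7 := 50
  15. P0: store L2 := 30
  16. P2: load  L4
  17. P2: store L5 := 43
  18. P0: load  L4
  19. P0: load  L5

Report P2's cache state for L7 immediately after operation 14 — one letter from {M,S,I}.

state = M

step 1: P1: load  L7  ⟶  ISI  (L7)  txn=BusRd  M[L7]=10
step 2: P0: load  L7  ⟶  SSI  (L7)  txn=BusRd  M[L7]=10
step 3: P1: load  L7  ⟶  SSI  (L7)  txn=∅  M[L7]=10
step 4: P0: store L0 := 30  ⟶  MII  (L0)  txn=BusRdX  M[L0]=0
step 5: P1: store L7 := 14  ⟶  IMI  (L7)  txn=BusRdX  M[L7]=10
step 6: P0: load  L7  ⟶  SSI  (L7)  txn=BusRd+Flush  M[L7]=14
step 7: P0: load  L4  ⟶  SII  (L4)  txn=BusRd  M[L4]=90
step 8: P2: load  L5  ⟶  IIS  (L5)  txn=BusRd  M[L5]=90
step 9: P0: load  L7  ⟶  SSI  (L7)  txn=∅  M[L7]=14
step 10: P2: store L7 := 40  ⟶  IIM  (L7)  txn=BusRdX  M[L7]=14
step 11: P0: load  L7  ⟶  SIS  (L7)  txn=BusRd+Flush  M[L7]=40
step 12: P1: load  L7  ⟶  SSS  (L7)  txn=BusRd  M[L7]=40
step 13: P1: store L2 := 74  ⟶  IMI  (L2)  txn=BusRdX  M[L2]=20
step 14: P2: store L7 := 50  ⟶  IIM  (L7)  txn=BusRdX  M[L7]=40
step 15: P0: store L2 := 30  ⟶  MII  (L2)  txn=BusRdX+Flush  M[L2]=74
step 16: P2: load  L4  ⟶  SIS  (L4)  txn=BusRd  M[L4]=90
step 17: P2: store L5 := 43  ⟶  IIM  (L5)  txn=BusRdX  M[L5]=90
step 18: P0: load  L4  ⟶  SIS  (L4)  txn=∅  M[L4]=90
step 19: P0: load  L5  ⟶  SIS  (L5)  txn=BusRd+Flush  M[L5]=43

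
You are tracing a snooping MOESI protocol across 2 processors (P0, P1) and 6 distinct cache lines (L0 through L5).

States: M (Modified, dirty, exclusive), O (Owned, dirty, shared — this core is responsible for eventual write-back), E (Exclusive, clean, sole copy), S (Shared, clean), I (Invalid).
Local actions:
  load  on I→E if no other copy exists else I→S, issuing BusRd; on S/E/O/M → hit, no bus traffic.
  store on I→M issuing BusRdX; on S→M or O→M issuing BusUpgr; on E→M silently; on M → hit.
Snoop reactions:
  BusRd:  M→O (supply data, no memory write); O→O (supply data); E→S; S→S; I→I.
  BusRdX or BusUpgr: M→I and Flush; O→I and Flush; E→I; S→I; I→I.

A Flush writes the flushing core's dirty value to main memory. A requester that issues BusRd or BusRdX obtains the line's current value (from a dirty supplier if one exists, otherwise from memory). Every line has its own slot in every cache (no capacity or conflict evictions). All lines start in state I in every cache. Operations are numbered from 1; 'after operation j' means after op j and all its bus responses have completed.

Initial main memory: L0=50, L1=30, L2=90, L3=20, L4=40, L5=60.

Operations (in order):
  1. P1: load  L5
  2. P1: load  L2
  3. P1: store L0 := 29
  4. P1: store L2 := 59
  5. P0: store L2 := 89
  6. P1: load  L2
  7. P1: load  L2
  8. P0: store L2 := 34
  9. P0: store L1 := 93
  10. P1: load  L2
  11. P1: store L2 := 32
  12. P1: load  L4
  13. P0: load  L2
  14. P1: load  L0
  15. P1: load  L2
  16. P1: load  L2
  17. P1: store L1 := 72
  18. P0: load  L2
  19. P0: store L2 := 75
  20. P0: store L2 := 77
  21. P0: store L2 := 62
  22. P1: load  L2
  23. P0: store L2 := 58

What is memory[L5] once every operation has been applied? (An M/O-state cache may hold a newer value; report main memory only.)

step 1: P1: load  L5  ⟶  IE  (L5)  txn=BusRd  M[L5]=60
step 2: P1: load  L2  ⟶  IE  (L2)  txn=BusRd  M[L2]=90
step 3: P1: store L0 := 29  ⟶  IM  (L0)  txn=BusRdX  M[L0]=50
step 4: P1: store L2 := 59  ⟶  IM  (L2)  txn=∅  M[L2]=90
step 5: P0: store L2 := 89  ⟶  MI  (L2)  txn=BusRdX+Flush  M[L2]=59
step 6: P1: load  L2  ⟶  OS  (L2)  txn=BusRd  M[L2]=59
step 7: P1: load  L2  ⟶  OS  (L2)  txn=∅  M[L2]=59
step 8: P0: store L2 := 34  ⟶  MI  (L2)  txn=BusUpgr  M[L2]=59
step 9: P0: store L1 := 93  ⟶  MI  (L1)  txn=BusRdX  M[L1]=30
step 10: P1: load  L2  ⟶  OS  (L2)  txn=BusRd  M[L2]=59
step 11: P1: store L2 := 32  ⟶  IM  (L2)  txn=BusUpgr+Flush  M[L2]=34
step 12: P1: load  L4  ⟶  IE  (L4)  txn=BusRd  M[L4]=40
step 13: P0: load  L2  ⟶  SO  (L2)  txn=BusRd  M[L2]=34
step 14: P1: load  L0  ⟶  IM  (L0)  txn=∅  M[L0]=50
step 15: P1: load  L2  ⟶  SO  (L2)  txn=∅  M[L2]=34
step 16: P1: load  L2  ⟶  SO  (L2)  txn=∅  M[L2]=34
step 17: P1: store L1 := 72  ⟶  IM  (L1)  txn=BusRdX+Flush  M[L1]=93
step 18: P0: load  L2  ⟶  SO  (L2)  txn=∅  M[L2]=34
step 19: P0: store L2 := 75  ⟶  MI  (L2)  txn=BusUpgr+Flush  M[L2]=32
step 20: P0: store L2 := 77  ⟶  MI  (L2)  txn=∅  M[L2]=32
step 21: P0: store L2 := 62  ⟶  MI  (L2)  txn=∅  M[L2]=32
step 22: P1: load  L2  ⟶  OS  (L2)  txn=BusRd  M[L2]=32
step 23: P0: store L2 := 58  ⟶  MI  (L2)  txn=BusUpgr  M[L2]=32

memory[L5] = 60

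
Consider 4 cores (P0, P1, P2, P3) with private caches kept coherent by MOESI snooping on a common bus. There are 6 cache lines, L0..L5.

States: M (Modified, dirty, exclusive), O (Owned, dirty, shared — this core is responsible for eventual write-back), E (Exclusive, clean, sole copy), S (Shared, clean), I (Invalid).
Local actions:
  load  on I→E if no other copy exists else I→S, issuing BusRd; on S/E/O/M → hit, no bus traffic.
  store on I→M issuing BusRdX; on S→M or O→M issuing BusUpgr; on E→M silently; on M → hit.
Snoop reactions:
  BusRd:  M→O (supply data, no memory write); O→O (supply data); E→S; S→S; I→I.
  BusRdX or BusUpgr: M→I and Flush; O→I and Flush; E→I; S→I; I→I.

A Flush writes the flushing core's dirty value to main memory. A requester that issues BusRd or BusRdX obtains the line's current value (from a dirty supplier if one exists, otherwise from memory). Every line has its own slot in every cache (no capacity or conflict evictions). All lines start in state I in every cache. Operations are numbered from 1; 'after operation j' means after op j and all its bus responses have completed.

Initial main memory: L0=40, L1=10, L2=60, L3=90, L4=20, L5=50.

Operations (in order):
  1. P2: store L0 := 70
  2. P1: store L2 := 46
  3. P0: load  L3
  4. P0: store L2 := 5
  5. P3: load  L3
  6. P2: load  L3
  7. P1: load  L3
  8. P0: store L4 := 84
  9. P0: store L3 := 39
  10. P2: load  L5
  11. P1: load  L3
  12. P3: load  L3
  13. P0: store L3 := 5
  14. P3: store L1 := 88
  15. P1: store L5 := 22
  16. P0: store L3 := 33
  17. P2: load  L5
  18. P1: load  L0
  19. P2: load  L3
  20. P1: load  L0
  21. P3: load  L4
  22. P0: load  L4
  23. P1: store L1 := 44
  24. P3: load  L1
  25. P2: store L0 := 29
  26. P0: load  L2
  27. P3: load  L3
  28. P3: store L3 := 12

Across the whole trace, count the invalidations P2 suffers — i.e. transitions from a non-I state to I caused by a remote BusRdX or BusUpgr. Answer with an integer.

invalidations = 3

1. P2: store L0 := 70  bus=[BusRdX]  L0: P0=I P1=I P2=M P3=I  mem[L0]=40
2. P1: store L2 := 46  bus=[BusRdX]  L2: P0=I P1=M P2=I P3=I  mem[L2]=60
3. P0: load  L3  bus=[BusRd]  L3: P0=E P1=I P2=I P3=I  mem[L3]=90
4. P0: store L2 := 5  bus=[BusRdX,Flush]  L2: P0=M P1=I P2=I P3=I  mem[L2]=46
5. P3: load  L3  bus=[BusRd]  L3: P0=S P1=I P2=I P3=S  mem[L3]=90
6. P2: load  L3  bus=[BusRd]  L3: P0=S P1=I P2=S P3=S  mem[L3]=90
7. P1: load  L3  bus=[BusRd]  L3: P0=S P1=S P2=S P3=S  mem[L3]=90
8. P0: store L4 := 84  bus=[BusRdX]  L4: P0=M P1=I P2=I P3=I  mem[L4]=20
9. P0: store L3 := 39  bus=[BusUpgr]  L3: P0=M P1=I P2=I P3=I  mem[L3]=90
10. P2: load  L5  bus=[BusRd]  L5: P0=I P1=I P2=E P3=I  mem[L5]=50
11. P1: load  L3  bus=[BusRd]  L3: P0=O P1=S P2=I P3=I  mem[L3]=90
12. P3: load  L3  bus=[BusRd]  L3: P0=O P1=S P2=I P3=S  mem[L3]=90
13. P0: store L3 := 5  bus=[BusUpgr]  L3: P0=M P1=I P2=I P3=I  mem[L3]=90
14. P3: store L1 := 88  bus=[BusRdX]  L1: P0=I P1=I P2=I P3=M  mem[L1]=10
15. P1: store L5 := 22  bus=[BusRdX]  L5: P0=I P1=M P2=I P3=I  mem[L5]=50
16. P0: store L3 := 33  bus=[-]  L3: P0=M P1=I P2=I P3=I  mem[L3]=90
17. P2: load  L5  bus=[BusRd]  L5: P0=I P1=O P2=S P3=I  mem[L5]=50
18. P1: load  L0  bus=[BusRd]  L0: P0=I P1=S P2=O P3=I  mem[L0]=40
19. P2: load  L3  bus=[BusRd]  L3: P0=O P1=I P2=S P3=I  mem[L3]=90
20. P1: load  L0  bus=[-]  L0: P0=I P1=S P2=O P3=I  mem[L0]=40
21. P3: load  L4  bus=[BusRd]  L4: P0=O P1=I P2=I P3=S  mem[L4]=20
22. P0: load  L4  bus=[-]  L4: P0=O P1=I P2=I P3=S  mem[L4]=20
23. P1: store L1 := 44  bus=[BusRdX,Flush]  L1: P0=I P1=M P2=I P3=I  mem[L1]=88
24. P3: load  L1  bus=[BusRd]  L1: P0=I P1=O P2=I P3=S  mem[L1]=88
25. P2: store L0 := 29  bus=[BusUpgr]  L0: P0=I P1=I P2=M P3=I  mem[L0]=40
26. P0: load  L2  bus=[-]  L2: P0=M P1=I P2=I P3=I  mem[L2]=46
27. P3: load  L3  bus=[BusRd]  L3: P0=O P1=I P2=S P3=S  mem[L3]=90
28. P3: store L3 := 12  bus=[BusUpgr,Flush]  L3: P0=I P1=I P2=I P3=M  mem[L3]=33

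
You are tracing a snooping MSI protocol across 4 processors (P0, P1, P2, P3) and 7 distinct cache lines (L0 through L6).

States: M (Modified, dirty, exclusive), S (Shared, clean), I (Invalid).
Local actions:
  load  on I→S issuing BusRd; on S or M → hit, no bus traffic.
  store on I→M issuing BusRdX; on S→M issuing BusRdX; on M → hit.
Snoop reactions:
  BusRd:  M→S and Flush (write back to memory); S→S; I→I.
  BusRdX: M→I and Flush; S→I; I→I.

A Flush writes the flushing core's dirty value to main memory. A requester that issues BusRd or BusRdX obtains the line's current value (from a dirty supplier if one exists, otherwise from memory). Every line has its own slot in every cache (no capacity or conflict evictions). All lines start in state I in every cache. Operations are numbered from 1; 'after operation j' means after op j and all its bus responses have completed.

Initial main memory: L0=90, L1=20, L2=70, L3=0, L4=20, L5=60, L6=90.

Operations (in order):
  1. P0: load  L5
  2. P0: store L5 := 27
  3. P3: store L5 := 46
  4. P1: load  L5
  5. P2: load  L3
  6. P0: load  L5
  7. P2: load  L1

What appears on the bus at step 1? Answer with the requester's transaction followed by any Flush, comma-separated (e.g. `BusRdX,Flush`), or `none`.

bus = BusRd

  op1 P0: load  L5 → S/I/I/I on L5; bus BusRd; mem=60
  op2 P0: store L5 := 27 → M/I/I/I on L5; bus BusRdX; mem=60
  op3 P3: store L5 := 46 → I/I/I/M on L5; bus BusRdX Flush; mem=27
  op4 P1: load  L5 → I/S/I/S on L5; bus BusRd Flush; mem=46
  op5 P2: load  L3 → I/I/S/I on L3; bus BusRd; mem=0
  op6 P0: load  L5 → S/S/I/S on L5; bus BusRd; mem=46
  op7 P2: load  L1 → I/I/S/I on L1; bus BusRd; mem=20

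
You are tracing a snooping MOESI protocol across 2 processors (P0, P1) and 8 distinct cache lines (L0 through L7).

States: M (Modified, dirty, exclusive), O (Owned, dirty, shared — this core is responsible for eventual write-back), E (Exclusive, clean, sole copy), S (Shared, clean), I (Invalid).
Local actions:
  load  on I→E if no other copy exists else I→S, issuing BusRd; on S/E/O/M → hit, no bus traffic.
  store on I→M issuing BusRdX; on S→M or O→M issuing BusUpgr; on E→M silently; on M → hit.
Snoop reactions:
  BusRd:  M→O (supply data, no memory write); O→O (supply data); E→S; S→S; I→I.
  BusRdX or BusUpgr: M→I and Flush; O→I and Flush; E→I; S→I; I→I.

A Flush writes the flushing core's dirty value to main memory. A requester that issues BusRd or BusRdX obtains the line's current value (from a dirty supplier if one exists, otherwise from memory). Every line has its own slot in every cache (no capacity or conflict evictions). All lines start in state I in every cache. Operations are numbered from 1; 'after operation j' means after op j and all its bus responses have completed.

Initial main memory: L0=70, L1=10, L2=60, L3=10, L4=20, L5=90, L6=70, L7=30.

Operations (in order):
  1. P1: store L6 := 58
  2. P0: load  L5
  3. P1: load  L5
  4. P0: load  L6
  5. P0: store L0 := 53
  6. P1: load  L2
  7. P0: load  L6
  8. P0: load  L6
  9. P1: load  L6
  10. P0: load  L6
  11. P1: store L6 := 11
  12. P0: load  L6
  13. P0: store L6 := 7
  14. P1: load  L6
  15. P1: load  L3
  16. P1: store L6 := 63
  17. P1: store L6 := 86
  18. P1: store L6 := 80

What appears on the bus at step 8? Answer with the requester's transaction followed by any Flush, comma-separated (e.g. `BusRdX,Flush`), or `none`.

bus = none

1. P1: store L6 := 58  bus=[BusRdX]  L6: P0=I P1=M  mem[L6]=70
2. P0: load  L5  bus=[BusRd]  L5: P0=E P1=I  mem[L5]=90
3. P1: load  L5  bus=[BusRd]  L5: P0=S P1=S  mem[L5]=90
4. P0: load  L6  bus=[BusRd]  L6: P0=S P1=O  mem[L6]=70
5. P0: store L0 := 53  bus=[BusRdX]  L0: P0=M P1=I  mem[L0]=70
6. P1: load  L2  bus=[BusRd]  L2: P0=I P1=E  mem[L2]=60
7. P0: load  L6  bus=[-]  L6: P0=S P1=O  mem[L6]=70
8. P0: load  L6  bus=[-]  L6: P0=S P1=O  mem[L6]=70
9. P1: load  L6  bus=[-]  L6: P0=S P1=O  mem[L6]=70
10. P0: load  L6  bus=[-]  L6: P0=S P1=O  mem[L6]=70
11. P1: store L6 := 11  bus=[BusUpgr]  L6: P0=I P1=M  mem[L6]=70
12. P0: load  L6  bus=[BusRd]  L6: P0=S P1=O  mem[L6]=70
13. P0: store L6 := 7  bus=[BusUpgr,Flush]  L6: P0=M P1=I  mem[L6]=11
14. P1: load  L6  bus=[BusRd]  L6: P0=O P1=S  mem[L6]=11
15. P1: load  L3  bus=[BusRd]  L3: P0=I P1=E  mem[L3]=10
16. P1: store L6 := 63  bus=[BusUpgr,Flush]  L6: P0=I P1=M  mem[L6]=7
17. P1: store L6 := 86  bus=[-]  L6: P0=I P1=M  mem[L6]=7
18. P1: store L6 := 80  bus=[-]  L6: P0=I P1=M  mem[L6]=7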